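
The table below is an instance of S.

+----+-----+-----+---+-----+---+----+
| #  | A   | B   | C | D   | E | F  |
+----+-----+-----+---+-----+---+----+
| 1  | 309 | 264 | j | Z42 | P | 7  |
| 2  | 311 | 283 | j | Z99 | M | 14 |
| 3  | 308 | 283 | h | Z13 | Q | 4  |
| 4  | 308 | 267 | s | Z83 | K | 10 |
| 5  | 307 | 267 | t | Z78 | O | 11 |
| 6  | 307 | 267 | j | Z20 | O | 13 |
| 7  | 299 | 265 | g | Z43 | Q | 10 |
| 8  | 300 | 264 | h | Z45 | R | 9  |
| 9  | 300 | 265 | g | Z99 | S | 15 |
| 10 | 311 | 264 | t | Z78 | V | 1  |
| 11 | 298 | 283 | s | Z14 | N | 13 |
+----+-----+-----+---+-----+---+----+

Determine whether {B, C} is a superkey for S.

Rows 7 and 9 have the same {B, C} value (B=265, C=g) but are distinct tuples, so {B, C} does not determine every attribute — not a superkey.

No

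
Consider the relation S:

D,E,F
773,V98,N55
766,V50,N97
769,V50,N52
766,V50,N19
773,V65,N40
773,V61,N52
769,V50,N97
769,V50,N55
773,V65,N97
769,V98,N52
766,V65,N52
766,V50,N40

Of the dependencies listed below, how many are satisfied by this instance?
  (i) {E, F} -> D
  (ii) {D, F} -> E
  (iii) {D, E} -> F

(i) {E, F} -> D: (E=V50, F=N97): 2 rows → D takes values {766, 769} — violation — fails.
(ii) {D, F} -> E: (D=769, F=N52): 2 rows → E takes values {V50, V98} — violation — fails.
(iii) {D, E} -> F: (D=766, E=V50): 3 rows → F takes values {N97, N19, N40} — violation; (D=769, E=V50): 3 rows → F takes values {N52, N97, N55} — violation; (D=773, E=V65): 2 rows → F takes values {N40, N97} — violation — fails.
None of the 3 dependencies hold.

0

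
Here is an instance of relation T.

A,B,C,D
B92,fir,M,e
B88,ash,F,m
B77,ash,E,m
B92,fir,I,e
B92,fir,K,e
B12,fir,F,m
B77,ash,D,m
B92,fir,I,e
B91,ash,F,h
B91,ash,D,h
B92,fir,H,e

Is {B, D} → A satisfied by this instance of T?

No

(B=fir, D=e): 5 rows → A = B92, B92, B92, B92, B92 ✓
(B=ash, D=m): 3 rows → A takes values {B88, B77} — violation
(B=fir, D=m): 1 row → A = B12 ✓
(B=ash, D=h): 2 rows → A = B91, B91 ✓
Two rows agree on {B, D} but differ on A, so {B, D} → A does not hold.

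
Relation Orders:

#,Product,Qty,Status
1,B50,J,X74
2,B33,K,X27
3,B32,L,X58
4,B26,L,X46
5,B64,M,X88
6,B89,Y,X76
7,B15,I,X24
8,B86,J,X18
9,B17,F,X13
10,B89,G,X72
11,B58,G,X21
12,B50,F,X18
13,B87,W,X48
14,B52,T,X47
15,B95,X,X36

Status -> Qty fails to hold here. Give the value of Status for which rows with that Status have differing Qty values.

Status=X74: row 1 → Qty = J ✓
Status=X27: row 2 → Qty = K ✓
Status=X58: row 3 → Qty = L ✓
Status=X46: row 4 → Qty = L ✓
Status=X88: row 5 → Qty = M ✓
Status=X76: row 6 → Qty = Y ✓
Status=X24: row 7 → Qty = I ✓
Status=X18: rows 8, 12 → Qty takes values {J, F} — violation
Status=X13: row 9 → Qty = F ✓
Status=X72: row 10 → Qty = G ✓
Status=X21: row 11 → Qty = G ✓
Status=X48: row 13 → Qty = W ✓
Status=X47: row 14 → Qty = T ✓
Status=X36: row 15 → Qty = X ✓
The only Status value with inconsistent Qty is Status=X18.

X18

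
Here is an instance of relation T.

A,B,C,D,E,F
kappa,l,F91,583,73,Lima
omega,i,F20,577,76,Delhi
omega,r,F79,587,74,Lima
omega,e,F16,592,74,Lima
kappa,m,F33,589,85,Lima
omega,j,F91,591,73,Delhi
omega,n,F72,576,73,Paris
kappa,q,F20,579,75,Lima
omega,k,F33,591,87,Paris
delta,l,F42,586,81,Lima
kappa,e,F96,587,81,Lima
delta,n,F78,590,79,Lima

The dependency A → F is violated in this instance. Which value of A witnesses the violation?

omega

A=kappa: 4 rows → F = Lima, Lima, Lima, Lima ✓
A=omega: 6 rows → F takes values {Delhi, Lima, Paris} — violation
A=delta: 2 rows → F = Lima, Lima ✓
The only A value with inconsistent F is A=omega.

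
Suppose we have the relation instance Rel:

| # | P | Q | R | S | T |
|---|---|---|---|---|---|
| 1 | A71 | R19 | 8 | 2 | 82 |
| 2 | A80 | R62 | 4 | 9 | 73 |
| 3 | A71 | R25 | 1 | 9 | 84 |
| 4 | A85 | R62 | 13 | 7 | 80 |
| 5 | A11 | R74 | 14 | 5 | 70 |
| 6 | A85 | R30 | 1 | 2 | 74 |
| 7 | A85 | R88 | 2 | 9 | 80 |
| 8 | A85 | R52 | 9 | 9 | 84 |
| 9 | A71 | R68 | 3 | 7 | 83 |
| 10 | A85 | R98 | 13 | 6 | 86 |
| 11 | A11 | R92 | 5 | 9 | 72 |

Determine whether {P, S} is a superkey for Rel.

No

Rows 7 and 8 have the same {P, S} value (P=A85, S=9) but are distinct tuples, so {P, S} does not determine every attribute — not a superkey.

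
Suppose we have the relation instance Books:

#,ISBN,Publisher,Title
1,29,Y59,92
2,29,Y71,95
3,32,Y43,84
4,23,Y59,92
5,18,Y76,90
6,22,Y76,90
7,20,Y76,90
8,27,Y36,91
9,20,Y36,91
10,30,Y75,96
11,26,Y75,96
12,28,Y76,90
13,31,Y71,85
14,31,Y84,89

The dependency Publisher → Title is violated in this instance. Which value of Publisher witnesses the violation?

Publisher=Y59: rows 1, 4 → Title = 92, 92 ✓
Publisher=Y71: rows 2, 13 → Title takes values {95, 85} — violation
Publisher=Y43: row 3 → Title = 84 ✓
Publisher=Y76: rows 5, 6, 7, 12 → Title = 90, 90, 90, 90 ✓
Publisher=Y36: rows 8, 9 → Title = 91, 91 ✓
Publisher=Y75: rows 10, 11 → Title = 96, 96 ✓
Publisher=Y84: row 14 → Title = 89 ✓
The only Publisher value with inconsistent Title is Publisher=Y71.

Y71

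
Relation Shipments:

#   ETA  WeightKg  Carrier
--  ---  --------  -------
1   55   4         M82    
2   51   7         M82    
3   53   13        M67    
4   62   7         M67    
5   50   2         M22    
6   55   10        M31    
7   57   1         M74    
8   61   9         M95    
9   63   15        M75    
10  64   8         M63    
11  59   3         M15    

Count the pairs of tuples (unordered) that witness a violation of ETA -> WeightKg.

1

ETA=55: violating pairs (1,6) — 1 pair.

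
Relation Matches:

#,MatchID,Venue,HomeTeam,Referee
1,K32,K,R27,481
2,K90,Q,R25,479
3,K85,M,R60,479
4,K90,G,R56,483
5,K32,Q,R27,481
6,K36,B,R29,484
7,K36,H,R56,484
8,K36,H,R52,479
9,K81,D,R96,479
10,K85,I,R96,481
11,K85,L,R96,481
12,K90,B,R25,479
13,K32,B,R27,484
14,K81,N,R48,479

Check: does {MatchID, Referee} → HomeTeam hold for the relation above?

No

(MatchID=K32, Referee=481): rows 1, 5 → HomeTeam = R27, R27 ✓
(MatchID=K90, Referee=479): rows 2, 12 → HomeTeam = R25, R25 ✓
(MatchID=K85, Referee=479): row 3 → HomeTeam = R60 ✓
(MatchID=K90, Referee=483): row 4 → HomeTeam = R56 ✓
(MatchID=K36, Referee=484): rows 6, 7 → HomeTeam takes values {R29, R56} — violation
(MatchID=K36, Referee=479): row 8 → HomeTeam = R52 ✓
(MatchID=K81, Referee=479): rows 9, 14 → HomeTeam takes values {R96, R48} — violation
(MatchID=K85, Referee=481): rows 10, 11 → HomeTeam = R96, R96 ✓
(MatchID=K32, Referee=484): row 13 → HomeTeam = R27 ✓
Two rows agree on {MatchID, Referee} but differ on HomeTeam, so {MatchID, Referee} → HomeTeam does not hold.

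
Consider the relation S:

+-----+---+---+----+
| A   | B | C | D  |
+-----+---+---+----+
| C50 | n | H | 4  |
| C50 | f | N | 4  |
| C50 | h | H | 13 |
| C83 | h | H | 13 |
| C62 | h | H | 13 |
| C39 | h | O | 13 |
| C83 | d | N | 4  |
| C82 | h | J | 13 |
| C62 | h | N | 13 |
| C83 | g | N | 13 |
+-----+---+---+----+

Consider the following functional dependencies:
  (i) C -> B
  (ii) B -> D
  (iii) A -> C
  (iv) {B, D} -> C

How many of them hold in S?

(i) C -> B: C=H: 4 rows → B takes values {n, h} — violation; C=N: 4 rows → B takes values {f, d, h, g} — violation — fails.
(ii) B -> D: every LHS value maps to a single RHS value — holds.
(iii) A -> C: A=C50: 3 rows → C takes values {H, N} — violation; A=C83: 3 rows → C takes values {H, N} — violation; A=C62: 2 rows → C takes values {H, N} — violation — fails.
(iv) {B, D} -> C: (B=h, D=13): 6 rows → C takes values {H, O, J, N} — violation — fails.
1 of the 4 dependencies holds.

1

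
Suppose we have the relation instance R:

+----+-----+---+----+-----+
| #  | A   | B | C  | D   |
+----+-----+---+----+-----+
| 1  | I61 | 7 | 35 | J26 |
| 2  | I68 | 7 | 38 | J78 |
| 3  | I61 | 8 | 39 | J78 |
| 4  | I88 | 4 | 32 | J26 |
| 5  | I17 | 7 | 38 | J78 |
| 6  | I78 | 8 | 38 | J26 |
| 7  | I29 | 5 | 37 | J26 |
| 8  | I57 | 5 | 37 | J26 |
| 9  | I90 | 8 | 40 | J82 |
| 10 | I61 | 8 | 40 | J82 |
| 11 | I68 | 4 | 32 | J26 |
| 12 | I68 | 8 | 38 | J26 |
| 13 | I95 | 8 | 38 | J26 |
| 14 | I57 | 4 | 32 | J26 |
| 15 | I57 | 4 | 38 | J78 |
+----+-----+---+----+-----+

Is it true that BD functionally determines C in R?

Yes

(B=7, D=J26): row 1 → C = 35 ✓
(B=7, D=J78): rows 2, 5 → C = 38, 38 ✓
(B=8, D=J78): row 3 → C = 39 ✓
(B=4, D=J26): rows 4, 11, 14 → C = 32, 32, 32 ✓
(B=8, D=J26): rows 6, 12, 13 → C = 38, 38, 38 ✓
(B=5, D=J26): rows 7, 8 → C = 37, 37 ✓
(B=8, D=J82): rows 9, 10 → C = 40, 40 ✓
(B=4, D=J78): row 15 → C = 38 ✓
Every BD value is associated with a single C value, so BD -> C holds.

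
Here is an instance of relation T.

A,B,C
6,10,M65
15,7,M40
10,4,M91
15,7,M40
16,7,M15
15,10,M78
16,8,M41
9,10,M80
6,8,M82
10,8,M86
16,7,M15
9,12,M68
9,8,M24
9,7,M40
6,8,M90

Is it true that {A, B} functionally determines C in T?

(A=6, B=10): 1 row → C = M65 ✓
(A=15, B=7): 2 rows → C = M40, M40 ✓
(A=10, B=4): 1 row → C = M91 ✓
(A=16, B=7): 2 rows → C = M15, M15 ✓
(A=15, B=10): 1 row → C = M78 ✓
(A=16, B=8): 1 row → C = M41 ✓
(A=9, B=10): 1 row → C = M80 ✓
(A=6, B=8): 2 rows → C takes values {M82, M90} — violation
(A=10, B=8): 1 row → C = M86 ✓
(A=9, B=12): 1 row → C = M68 ✓
(A=9, B=8): 1 row → C = M24 ✓
(A=9, B=7): 1 row → C = M40 ✓
Two rows agree on {A, B} but differ on C, so {A, B} -> C does not hold.

No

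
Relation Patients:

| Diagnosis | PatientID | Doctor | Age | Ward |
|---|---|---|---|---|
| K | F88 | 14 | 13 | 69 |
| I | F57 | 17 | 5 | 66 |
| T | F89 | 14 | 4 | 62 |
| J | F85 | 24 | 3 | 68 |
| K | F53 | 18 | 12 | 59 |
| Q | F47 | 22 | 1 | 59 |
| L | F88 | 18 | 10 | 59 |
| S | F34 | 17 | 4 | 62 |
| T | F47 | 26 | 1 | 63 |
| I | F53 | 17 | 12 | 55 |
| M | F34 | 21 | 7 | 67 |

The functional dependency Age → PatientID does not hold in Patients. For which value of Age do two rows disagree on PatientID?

Age=13: 1 row → PatientID = F88 ✓
Age=5: 1 row → PatientID = F57 ✓
Age=4: 2 rows → PatientID takes values {F89, F34} — violation
Age=3: 1 row → PatientID = F85 ✓
Age=12: 2 rows → PatientID = F53, F53 ✓
Age=1: 2 rows → PatientID = F47, F47 ✓
Age=10: 1 row → PatientID = F88 ✓
Age=7: 1 row → PatientID = F34 ✓
The only Age value with inconsistent PatientID is Age=4.

4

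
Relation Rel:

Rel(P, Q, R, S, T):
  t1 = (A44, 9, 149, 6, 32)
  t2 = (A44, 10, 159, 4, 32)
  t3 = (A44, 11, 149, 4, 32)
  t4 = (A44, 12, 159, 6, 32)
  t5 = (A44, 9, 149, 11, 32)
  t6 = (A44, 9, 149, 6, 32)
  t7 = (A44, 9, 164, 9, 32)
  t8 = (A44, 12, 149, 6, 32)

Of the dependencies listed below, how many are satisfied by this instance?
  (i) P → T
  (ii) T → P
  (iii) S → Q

(i) P → T: every LHS value maps to a single RHS value — holds.
(ii) T → P: every LHS value maps to a single RHS value — holds.
(iii) S → Q: S=6: rows 1, 4, 6, 8 → Q takes values {9, 12} — violation; S=4: rows 2, 3 → Q takes values {10, 11} — violation — fails.
2 of the 3 dependencies hold.

2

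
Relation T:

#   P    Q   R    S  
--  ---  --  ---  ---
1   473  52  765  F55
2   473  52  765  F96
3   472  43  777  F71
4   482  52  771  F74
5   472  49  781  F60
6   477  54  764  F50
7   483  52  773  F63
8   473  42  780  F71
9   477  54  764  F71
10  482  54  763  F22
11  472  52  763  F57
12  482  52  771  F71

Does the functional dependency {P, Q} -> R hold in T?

(P=473, Q=52): rows 1, 2 → R = 765, 765 ✓
(P=472, Q=43): row 3 → R = 777 ✓
(P=482, Q=52): rows 4, 12 → R = 771, 771 ✓
(P=472, Q=49): row 5 → R = 781 ✓
(P=477, Q=54): rows 6, 9 → R = 764, 764 ✓
(P=483, Q=52): row 7 → R = 773 ✓
(P=473, Q=42): row 8 → R = 780 ✓
(P=482, Q=54): row 10 → R = 763 ✓
(P=472, Q=52): row 11 → R = 763 ✓
Every {P, Q} value is associated with a single R value, so {P, Q} -> R holds.

Yes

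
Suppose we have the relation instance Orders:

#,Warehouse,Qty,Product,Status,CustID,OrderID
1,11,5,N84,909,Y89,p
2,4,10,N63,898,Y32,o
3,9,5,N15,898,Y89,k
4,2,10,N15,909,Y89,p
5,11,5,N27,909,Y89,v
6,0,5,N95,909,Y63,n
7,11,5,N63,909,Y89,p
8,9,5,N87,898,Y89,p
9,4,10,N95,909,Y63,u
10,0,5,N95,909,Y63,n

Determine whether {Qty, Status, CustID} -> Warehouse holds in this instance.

Yes

(Qty=5, Status=909, CustID=Y89): rows 1, 5, 7 → Warehouse = 11, 11, 11 ✓
(Qty=10, Status=898, CustID=Y32): row 2 → Warehouse = 4 ✓
(Qty=5, Status=898, CustID=Y89): rows 3, 8 → Warehouse = 9, 9 ✓
(Qty=10, Status=909, CustID=Y89): row 4 → Warehouse = 2 ✓
(Qty=5, Status=909, CustID=Y63): rows 6, 10 → Warehouse = 0, 0 ✓
(Qty=10, Status=909, CustID=Y63): row 9 → Warehouse = 4 ✓
Every {Qty, Status, CustID} value is associated with a single Warehouse value, so {Qty, Status, CustID} -> Warehouse holds.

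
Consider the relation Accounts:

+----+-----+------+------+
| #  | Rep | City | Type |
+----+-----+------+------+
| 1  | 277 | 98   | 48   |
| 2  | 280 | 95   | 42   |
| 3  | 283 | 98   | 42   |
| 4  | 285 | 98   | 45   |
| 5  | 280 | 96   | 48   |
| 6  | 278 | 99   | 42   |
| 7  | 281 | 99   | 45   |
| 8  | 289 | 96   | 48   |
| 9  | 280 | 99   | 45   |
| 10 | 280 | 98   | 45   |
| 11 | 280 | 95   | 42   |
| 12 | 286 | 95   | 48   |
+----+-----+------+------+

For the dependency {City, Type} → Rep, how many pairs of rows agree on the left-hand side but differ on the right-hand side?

(City=95, Type=42): all 2 rows agree on Rep — 0 pairs.
(City=98, Type=45): violating pairs (4,10) — 1 pair.
(City=96, Type=48): violating pairs (5,8) — 1 pair.
(City=99, Type=45): violating pairs (7,9) — 1 pair.

3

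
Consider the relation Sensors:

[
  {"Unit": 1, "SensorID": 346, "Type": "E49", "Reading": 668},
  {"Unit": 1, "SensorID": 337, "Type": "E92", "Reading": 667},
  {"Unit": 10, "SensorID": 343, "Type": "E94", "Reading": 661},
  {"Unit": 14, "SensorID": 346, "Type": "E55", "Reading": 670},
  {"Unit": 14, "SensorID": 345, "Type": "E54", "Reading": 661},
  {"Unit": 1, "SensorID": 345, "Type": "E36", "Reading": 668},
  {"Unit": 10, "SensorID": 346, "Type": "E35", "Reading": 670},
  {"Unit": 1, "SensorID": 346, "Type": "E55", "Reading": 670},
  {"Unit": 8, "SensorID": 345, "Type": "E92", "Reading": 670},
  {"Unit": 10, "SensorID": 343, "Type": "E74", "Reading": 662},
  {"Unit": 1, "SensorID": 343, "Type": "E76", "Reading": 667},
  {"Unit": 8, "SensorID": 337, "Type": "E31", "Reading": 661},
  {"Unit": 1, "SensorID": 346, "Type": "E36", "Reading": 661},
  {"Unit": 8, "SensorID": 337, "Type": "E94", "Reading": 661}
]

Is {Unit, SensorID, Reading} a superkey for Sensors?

Two distinct rows share (Unit=8, SensorID=337, Reading=661), so {Unit, SensorID, Reading} does not determine every attribute — not a superkey.

No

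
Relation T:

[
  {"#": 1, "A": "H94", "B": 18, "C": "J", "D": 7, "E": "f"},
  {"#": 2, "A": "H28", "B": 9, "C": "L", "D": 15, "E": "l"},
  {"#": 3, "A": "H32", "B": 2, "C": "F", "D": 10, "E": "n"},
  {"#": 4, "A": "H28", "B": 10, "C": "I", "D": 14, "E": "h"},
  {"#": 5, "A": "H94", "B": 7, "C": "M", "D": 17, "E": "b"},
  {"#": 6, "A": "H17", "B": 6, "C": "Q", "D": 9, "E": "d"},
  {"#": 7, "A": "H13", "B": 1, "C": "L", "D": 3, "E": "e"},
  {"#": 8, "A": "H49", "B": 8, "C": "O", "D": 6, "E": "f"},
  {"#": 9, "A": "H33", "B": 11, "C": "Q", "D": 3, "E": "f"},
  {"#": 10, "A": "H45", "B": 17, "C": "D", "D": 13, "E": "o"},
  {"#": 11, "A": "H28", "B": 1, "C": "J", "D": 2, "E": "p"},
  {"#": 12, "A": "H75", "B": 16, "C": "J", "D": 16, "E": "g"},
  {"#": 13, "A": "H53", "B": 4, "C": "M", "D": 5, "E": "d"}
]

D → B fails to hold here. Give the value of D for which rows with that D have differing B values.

3

D=7: row 1 → B = 18 ✓
D=15: row 2 → B = 9 ✓
D=10: row 3 → B = 2 ✓
D=14: row 4 → B = 10 ✓
D=17: row 5 → B = 7 ✓
D=9: row 6 → B = 6 ✓
D=3: rows 7, 9 → B takes values {1, 11} — violation
D=6: row 8 → B = 8 ✓
D=13: row 10 → B = 17 ✓
D=2: row 11 → B = 1 ✓
D=16: row 12 → B = 16 ✓
D=5: row 13 → B = 4 ✓
The only D value with inconsistent B is D=3.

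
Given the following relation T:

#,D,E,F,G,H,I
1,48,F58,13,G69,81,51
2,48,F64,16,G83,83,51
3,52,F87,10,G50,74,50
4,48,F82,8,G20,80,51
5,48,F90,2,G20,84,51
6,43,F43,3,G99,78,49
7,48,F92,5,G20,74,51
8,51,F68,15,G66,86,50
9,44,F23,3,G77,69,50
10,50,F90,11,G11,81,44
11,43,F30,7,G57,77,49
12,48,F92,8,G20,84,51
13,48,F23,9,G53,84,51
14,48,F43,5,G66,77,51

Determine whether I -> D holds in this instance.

No

I=51: rows 1, 2, 4, 5, 7, 12, 13, 14 → D = 48, 48, 48, 48, 48, 48, 48, 48 ✓
I=50: rows 3, 8, 9 → D takes values {52, 51, 44} — violation
I=49: rows 6, 11 → D = 43, 43 ✓
I=44: row 10 → D = 50 ✓
Two rows agree on I but differ on D, so I -> D does not hold.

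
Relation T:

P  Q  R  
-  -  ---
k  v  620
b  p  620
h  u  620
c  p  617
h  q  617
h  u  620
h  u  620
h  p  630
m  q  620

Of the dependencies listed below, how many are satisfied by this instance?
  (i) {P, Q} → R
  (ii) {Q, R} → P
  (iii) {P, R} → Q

3

(i) {P, Q} → R: every LHS value maps to a single RHS value — holds.
(ii) {Q, R} → P: every LHS value maps to a single RHS value — holds.
(iii) {P, R} → Q: every LHS value maps to a single RHS value — holds.
3 of the 3 dependencies hold.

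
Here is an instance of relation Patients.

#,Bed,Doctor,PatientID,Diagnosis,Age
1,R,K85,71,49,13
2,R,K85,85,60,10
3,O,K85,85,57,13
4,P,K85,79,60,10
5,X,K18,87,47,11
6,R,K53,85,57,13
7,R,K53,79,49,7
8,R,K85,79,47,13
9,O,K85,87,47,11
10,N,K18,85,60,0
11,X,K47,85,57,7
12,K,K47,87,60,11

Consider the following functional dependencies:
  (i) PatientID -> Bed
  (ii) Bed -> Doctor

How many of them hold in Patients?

(i) PatientID -> Bed: PatientID=85: rows 2, 3, 6, 10, 11 → Bed takes values {R, O, N, X} — violation; PatientID=79: rows 4, 7, 8 → Bed takes values {P, R} — violation; PatientID=87: rows 5, 9, 12 → Bed takes values {X, O, K} — violation — fails.
(ii) Bed -> Doctor: Bed=R: rows 1, 2, 6, 7, 8 → Doctor takes values {K85, K53} — violation; Bed=X: rows 5, 11 → Doctor takes values {K18, K47} — violation — fails.
None of the 2 dependencies hold.

0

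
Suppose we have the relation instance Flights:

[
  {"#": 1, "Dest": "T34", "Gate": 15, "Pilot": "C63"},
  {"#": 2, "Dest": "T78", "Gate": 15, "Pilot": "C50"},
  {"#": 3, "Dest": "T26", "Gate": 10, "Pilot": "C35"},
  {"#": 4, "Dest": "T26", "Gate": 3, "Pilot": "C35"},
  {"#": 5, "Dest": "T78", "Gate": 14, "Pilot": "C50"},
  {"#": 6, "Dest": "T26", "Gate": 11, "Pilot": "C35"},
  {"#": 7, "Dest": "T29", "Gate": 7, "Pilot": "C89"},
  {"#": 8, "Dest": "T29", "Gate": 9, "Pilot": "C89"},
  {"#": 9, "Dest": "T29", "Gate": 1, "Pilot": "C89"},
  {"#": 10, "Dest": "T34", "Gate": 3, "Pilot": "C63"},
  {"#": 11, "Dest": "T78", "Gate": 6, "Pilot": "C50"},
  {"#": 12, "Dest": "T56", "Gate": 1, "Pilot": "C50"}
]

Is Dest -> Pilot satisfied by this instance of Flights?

Yes

Dest=T34: rows 1, 10 → Pilot = C63, C63 ✓
Dest=T78: rows 2, 5, 11 → Pilot = C50, C50, C50 ✓
Dest=T26: rows 3, 4, 6 → Pilot = C35, C35, C35 ✓
Dest=T29: rows 7, 8, 9 → Pilot = C89, C89, C89 ✓
Dest=T56: row 12 → Pilot = C50 ✓
Every Dest value is associated with a single Pilot value, so Dest -> Pilot holds.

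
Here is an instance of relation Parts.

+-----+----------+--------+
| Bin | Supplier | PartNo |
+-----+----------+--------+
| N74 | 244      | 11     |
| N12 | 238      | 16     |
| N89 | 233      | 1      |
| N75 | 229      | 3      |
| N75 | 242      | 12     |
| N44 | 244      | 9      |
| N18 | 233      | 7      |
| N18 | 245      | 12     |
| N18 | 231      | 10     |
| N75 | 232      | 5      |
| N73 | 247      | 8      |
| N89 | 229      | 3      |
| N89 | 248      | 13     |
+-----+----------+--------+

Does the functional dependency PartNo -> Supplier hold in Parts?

PartNo=11: 1 row → Supplier = 244 ✓
PartNo=16: 1 row → Supplier = 238 ✓
PartNo=1: 1 row → Supplier = 233 ✓
PartNo=3: 2 rows → Supplier = 229, 229 ✓
PartNo=12: 2 rows → Supplier takes values {242, 245} — violation
PartNo=9: 1 row → Supplier = 244 ✓
PartNo=7: 1 row → Supplier = 233 ✓
PartNo=10: 1 row → Supplier = 231 ✓
PartNo=5: 1 row → Supplier = 232 ✓
PartNo=8: 1 row → Supplier = 247 ✓
PartNo=13: 1 row → Supplier = 248 ✓
Two rows agree on PartNo but differ on Supplier, so PartNo -> Supplier does not hold.

No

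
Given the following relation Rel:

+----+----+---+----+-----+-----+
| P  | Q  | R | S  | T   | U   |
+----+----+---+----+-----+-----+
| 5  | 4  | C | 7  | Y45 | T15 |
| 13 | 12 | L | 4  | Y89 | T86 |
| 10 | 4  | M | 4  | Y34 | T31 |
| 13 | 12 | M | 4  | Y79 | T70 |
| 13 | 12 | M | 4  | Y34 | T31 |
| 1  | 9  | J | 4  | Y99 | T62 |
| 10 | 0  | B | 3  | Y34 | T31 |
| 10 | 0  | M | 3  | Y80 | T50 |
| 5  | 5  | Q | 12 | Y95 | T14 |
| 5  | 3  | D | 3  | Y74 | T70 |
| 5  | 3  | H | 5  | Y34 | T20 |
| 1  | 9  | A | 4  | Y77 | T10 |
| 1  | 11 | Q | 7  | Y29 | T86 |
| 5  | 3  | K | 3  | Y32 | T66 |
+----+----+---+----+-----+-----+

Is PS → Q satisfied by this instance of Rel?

Yes

(P=5, S=7): 1 row → Q = 4 ✓
(P=13, S=4): 3 rows → Q = 12, 12, 12 ✓
(P=10, S=4): 1 row → Q = 4 ✓
(P=1, S=4): 2 rows → Q = 9, 9 ✓
(P=10, S=3): 2 rows → Q = 0, 0 ✓
(P=5, S=12): 1 row → Q = 5 ✓
(P=5, S=3): 2 rows → Q = 3, 3 ✓
(P=5, S=5): 1 row → Q = 3 ✓
(P=1, S=7): 1 row → Q = 11 ✓
Every PS value is associated with a single Q value, so PS → Q holds.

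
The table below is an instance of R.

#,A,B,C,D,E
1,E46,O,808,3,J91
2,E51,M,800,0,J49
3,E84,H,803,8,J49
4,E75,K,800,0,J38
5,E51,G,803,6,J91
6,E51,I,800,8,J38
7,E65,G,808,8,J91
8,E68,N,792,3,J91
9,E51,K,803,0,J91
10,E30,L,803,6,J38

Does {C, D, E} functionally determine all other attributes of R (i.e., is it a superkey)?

All 10 rows have distinct {C, D, E} values, so {C, D, E} → (all attributes) holds and {C, D, E} is a superkey.

Yes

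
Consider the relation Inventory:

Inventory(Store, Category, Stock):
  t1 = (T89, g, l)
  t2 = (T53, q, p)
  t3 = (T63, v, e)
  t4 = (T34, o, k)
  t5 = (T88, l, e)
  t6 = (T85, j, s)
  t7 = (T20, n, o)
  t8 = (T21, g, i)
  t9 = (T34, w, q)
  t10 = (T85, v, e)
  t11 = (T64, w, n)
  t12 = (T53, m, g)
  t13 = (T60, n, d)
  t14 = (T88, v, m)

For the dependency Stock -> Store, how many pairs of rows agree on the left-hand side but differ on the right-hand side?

Stock=e: violating pairs (3,5), (3,10), (5,10) — 3 pairs.

3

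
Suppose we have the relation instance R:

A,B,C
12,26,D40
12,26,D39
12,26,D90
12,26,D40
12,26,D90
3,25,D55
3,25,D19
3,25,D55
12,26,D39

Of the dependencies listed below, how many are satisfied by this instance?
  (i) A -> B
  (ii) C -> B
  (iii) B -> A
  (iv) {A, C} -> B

4

(i) A -> B: every LHS value maps to a single RHS value — holds.
(ii) C -> B: every LHS value maps to a single RHS value — holds.
(iii) B -> A: every LHS value maps to a single RHS value — holds.
(iv) {A, C} -> B: every LHS value maps to a single RHS value — holds.
4 of the 4 dependencies hold.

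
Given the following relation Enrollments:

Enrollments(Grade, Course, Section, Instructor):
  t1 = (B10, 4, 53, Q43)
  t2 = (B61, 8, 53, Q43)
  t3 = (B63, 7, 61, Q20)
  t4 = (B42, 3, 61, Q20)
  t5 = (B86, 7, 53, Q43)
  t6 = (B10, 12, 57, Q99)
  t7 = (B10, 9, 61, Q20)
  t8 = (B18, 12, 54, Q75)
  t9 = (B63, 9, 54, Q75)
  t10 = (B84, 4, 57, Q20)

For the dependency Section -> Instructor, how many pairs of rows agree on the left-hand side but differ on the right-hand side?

Section=53: all 3 rows agree on Instructor — 0 pairs.
Section=61: all 3 rows agree on Instructor — 0 pairs.
Section=57: violating pairs (6,10) — 1 pair.
Section=54: all 2 rows agree on Instructor — 0 pairs.

1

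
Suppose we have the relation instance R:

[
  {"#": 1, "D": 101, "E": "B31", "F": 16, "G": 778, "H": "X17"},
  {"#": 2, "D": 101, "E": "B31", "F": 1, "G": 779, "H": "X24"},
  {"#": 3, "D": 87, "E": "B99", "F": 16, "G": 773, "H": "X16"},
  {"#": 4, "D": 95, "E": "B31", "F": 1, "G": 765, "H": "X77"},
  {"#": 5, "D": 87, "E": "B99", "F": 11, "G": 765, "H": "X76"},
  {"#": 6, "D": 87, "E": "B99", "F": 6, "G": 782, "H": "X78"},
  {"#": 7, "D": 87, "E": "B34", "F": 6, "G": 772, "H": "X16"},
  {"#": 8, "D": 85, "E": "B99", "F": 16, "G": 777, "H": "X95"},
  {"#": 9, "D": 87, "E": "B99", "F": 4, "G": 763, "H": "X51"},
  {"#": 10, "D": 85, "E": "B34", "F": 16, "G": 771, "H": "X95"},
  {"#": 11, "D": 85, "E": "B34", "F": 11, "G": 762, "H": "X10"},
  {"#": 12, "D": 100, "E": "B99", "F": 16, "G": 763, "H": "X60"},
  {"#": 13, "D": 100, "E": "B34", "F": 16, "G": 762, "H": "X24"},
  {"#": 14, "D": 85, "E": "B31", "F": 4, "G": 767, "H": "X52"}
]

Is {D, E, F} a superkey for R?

Yes

All 14 rows have distinct {D, E, F} values, so {D, E, F} → (all attributes) holds and {D, E, F} is a superkey.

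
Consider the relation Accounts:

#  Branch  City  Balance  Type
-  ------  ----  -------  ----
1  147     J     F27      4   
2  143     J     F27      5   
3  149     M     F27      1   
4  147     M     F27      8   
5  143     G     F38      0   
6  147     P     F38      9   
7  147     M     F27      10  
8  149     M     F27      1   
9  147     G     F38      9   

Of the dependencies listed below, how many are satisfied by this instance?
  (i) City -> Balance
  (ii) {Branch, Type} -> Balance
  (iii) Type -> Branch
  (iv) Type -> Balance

(i) City -> Balance: every LHS value maps to a single RHS value — holds.
(ii) {Branch, Type} -> Balance: every LHS value maps to a single RHS value — holds.
(iii) Type -> Branch: every LHS value maps to a single RHS value — holds.
(iv) Type -> Balance: every LHS value maps to a single RHS value — holds.
4 of the 4 dependencies hold.

4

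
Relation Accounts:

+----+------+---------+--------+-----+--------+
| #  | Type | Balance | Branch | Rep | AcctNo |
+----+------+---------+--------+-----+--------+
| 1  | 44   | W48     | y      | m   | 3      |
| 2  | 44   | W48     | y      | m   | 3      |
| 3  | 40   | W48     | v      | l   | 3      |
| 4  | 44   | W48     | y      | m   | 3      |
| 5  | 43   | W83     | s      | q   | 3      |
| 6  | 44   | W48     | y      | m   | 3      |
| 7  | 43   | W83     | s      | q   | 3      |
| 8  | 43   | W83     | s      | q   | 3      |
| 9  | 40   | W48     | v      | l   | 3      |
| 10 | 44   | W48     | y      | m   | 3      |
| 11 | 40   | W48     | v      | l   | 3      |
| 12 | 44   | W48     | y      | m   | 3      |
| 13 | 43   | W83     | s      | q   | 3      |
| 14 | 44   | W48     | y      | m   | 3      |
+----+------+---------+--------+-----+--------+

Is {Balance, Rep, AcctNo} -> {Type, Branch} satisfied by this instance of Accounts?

Yes

(Balance=W48, Rep=m, AcctNo=3): rows 1, 2, 4, 6, 10, 12, 14 → {Type,Branch} = (44, y), (44, y), (44, y), (44, y), (44, y), (44, y), (44, y) ✓
(Balance=W48, Rep=l, AcctNo=3): rows 3, 9, 11 → {Type,Branch} = (40, v), (40, v), (40, v) ✓
(Balance=W83, Rep=q, AcctNo=3): rows 5, 7, 8, 13 → {Type,Branch} = (43, s), (43, s), (43, s), (43, s) ✓
Every {Balance, Rep, AcctNo} value is associated with a single {Type, Branch} value, so {Balance, Rep, AcctNo} -> {Type, Branch} holds.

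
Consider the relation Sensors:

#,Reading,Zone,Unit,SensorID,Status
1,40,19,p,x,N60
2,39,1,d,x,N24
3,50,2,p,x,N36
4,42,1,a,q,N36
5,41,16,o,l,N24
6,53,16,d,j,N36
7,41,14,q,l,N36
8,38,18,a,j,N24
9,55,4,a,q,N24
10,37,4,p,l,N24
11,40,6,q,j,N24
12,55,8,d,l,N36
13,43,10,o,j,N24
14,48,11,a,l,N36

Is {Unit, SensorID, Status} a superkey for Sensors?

All 14 rows have distinct {Unit, SensorID, Status} values, so {Unit, SensorID, Status} → (all attributes) holds and {Unit, SensorID, Status} is a superkey.

Yes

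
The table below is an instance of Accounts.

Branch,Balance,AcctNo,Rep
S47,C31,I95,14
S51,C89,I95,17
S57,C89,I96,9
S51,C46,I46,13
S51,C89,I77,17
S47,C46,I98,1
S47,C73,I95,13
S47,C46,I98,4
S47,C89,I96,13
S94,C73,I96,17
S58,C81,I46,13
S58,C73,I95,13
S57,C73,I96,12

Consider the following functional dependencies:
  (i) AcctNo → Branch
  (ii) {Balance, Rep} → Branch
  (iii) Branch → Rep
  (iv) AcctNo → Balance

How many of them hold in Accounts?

0

(i) AcctNo → Branch: AcctNo=I95: 4 rows → Branch takes values {S47, S51, S58} — violation; AcctNo=I96: 4 rows → Branch takes values {S57, S47, S94} — violation; AcctNo=I46: 2 rows → Branch takes values {S51, S58} — violation — fails.
(ii) {Balance, Rep} → Branch: (Balance=C73, Rep=13): 2 rows → Branch takes values {S47, S58} — violation — fails.
(iii) Branch → Rep: Branch=S47: 5 rows → Rep takes values {14, 1, 13, 4} — violation; Branch=S51: 3 rows → Rep takes values {17, 13} — violation; Branch=S57: 2 rows → Rep takes values {9, 12} — violation — fails.
(iv) AcctNo → Balance: AcctNo=I95: 4 rows → Balance takes values {C31, C89, C73} — violation; AcctNo=I96: 4 rows → Balance takes values {C89, C73} — violation; AcctNo=I46: 2 rows → Balance takes values {C46, C81} — violation — fails.
None of the 4 dependencies hold.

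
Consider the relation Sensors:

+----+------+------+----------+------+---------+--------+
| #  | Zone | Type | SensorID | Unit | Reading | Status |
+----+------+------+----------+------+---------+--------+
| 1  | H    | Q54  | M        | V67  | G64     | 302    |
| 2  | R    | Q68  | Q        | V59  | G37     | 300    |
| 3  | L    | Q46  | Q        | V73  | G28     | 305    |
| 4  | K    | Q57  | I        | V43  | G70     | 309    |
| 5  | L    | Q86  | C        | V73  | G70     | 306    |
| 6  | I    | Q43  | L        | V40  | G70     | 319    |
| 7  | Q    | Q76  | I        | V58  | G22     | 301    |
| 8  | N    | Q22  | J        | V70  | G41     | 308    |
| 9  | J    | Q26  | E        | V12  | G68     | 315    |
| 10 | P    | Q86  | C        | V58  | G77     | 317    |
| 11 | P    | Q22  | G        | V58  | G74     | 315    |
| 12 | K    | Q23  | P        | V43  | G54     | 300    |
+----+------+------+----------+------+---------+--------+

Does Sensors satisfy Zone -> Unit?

Yes

Zone=H: row 1 → Unit = V67 ✓
Zone=R: row 2 → Unit = V59 ✓
Zone=L: rows 3, 5 → Unit = V73, V73 ✓
Zone=K: rows 4, 12 → Unit = V43, V43 ✓
Zone=I: row 6 → Unit = V40 ✓
Zone=Q: row 7 → Unit = V58 ✓
Zone=N: row 8 → Unit = V70 ✓
Zone=J: row 9 → Unit = V12 ✓
Zone=P: rows 10, 11 → Unit = V58, V58 ✓
Every Zone value is associated with a single Unit value, so Zone -> Unit holds.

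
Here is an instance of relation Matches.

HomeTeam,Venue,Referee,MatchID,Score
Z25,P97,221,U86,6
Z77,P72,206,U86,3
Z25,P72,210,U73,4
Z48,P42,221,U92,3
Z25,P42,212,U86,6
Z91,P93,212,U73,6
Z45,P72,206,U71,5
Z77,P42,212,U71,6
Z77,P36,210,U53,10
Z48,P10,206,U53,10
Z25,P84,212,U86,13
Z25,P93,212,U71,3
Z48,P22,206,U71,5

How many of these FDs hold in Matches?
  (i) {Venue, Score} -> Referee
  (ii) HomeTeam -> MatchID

(i) {Venue, Score} -> Referee: every LHS value maps to a single RHS value — holds.
(ii) HomeTeam -> MatchID: HomeTeam=Z25: 5 rows → MatchID takes values {U86, U73, U71} — violation; HomeTeam=Z77: 3 rows → MatchID takes values {U86, U71, U53} — violation; HomeTeam=Z48: 3 rows → MatchID takes values {U92, U53, U71} — violation — fails.
1 of the 2 dependencies holds.

1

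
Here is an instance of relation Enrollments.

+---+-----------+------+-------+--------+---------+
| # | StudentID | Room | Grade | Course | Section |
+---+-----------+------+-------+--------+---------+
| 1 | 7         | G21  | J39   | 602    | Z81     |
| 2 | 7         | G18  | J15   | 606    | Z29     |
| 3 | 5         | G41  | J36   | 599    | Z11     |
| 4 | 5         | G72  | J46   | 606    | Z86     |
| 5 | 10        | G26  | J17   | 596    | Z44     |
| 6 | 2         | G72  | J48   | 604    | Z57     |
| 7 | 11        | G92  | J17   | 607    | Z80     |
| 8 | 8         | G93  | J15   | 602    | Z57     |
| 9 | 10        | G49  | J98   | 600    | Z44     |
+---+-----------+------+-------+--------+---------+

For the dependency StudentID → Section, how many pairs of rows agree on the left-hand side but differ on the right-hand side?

StudentID=7: violating pairs (1,2) — 1 pair.
StudentID=5: violating pairs (3,4) — 1 pair.
StudentID=10: all 2 rows agree on Section — 0 pairs.

2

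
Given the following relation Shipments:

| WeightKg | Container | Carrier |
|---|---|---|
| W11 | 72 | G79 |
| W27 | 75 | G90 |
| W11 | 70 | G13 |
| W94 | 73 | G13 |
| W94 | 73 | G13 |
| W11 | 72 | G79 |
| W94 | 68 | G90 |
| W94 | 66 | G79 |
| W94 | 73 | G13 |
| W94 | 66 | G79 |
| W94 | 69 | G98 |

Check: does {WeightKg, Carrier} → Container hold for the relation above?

(WeightKg=W11, Carrier=G79): 2 rows → Container = 72, 72 ✓
(WeightKg=W27, Carrier=G90): 1 row → Container = 75 ✓
(WeightKg=W11, Carrier=G13): 1 row → Container = 70 ✓
(WeightKg=W94, Carrier=G13): 3 rows → Container = 73, 73, 73 ✓
(WeightKg=W94, Carrier=G90): 1 row → Container = 68 ✓
(WeightKg=W94, Carrier=G79): 2 rows → Container = 66, 66 ✓
(WeightKg=W94, Carrier=G98): 1 row → Container = 69 ✓
Every {WeightKg, Carrier} value is associated with a single Container value, so {WeightKg, Carrier} → Container holds.

Yes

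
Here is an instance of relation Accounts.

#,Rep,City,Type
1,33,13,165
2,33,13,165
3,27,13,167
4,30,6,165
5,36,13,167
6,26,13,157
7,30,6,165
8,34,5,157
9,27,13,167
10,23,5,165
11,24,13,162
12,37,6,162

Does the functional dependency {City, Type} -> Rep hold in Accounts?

No

(City=13, Type=165): rows 1, 2 → Rep = 33, 33 ✓
(City=13, Type=167): rows 3, 5, 9 → Rep takes values {27, 36} — violation
(City=6, Type=165): rows 4, 7 → Rep = 30, 30 ✓
(City=13, Type=157): row 6 → Rep = 26 ✓
(City=5, Type=157): row 8 → Rep = 34 ✓
(City=5, Type=165): row 10 → Rep = 23 ✓
(City=13, Type=162): row 11 → Rep = 24 ✓
(City=6, Type=162): row 12 → Rep = 37 ✓
Two rows agree on {City, Type} but differ on Rep, so {City, Type} -> Rep does not hold.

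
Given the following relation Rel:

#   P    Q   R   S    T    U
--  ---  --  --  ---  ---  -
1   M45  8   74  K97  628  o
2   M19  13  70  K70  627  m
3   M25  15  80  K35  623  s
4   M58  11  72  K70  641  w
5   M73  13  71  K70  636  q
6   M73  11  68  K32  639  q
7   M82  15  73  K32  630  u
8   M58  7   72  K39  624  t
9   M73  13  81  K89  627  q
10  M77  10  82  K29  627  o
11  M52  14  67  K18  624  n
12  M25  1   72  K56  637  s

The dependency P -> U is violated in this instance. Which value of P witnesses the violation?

P=M45: row 1 → U = o ✓
P=M19: row 2 → U = m ✓
P=M25: rows 3, 12 → U = s, s ✓
P=M58: rows 4, 8 → U takes values {w, t} — violation
P=M73: rows 5, 6, 9 → U = q, q, q ✓
P=M82: row 7 → U = u ✓
P=M77: row 10 → U = o ✓
P=M52: row 11 → U = n ✓
The only P value with inconsistent U is P=M58.

M58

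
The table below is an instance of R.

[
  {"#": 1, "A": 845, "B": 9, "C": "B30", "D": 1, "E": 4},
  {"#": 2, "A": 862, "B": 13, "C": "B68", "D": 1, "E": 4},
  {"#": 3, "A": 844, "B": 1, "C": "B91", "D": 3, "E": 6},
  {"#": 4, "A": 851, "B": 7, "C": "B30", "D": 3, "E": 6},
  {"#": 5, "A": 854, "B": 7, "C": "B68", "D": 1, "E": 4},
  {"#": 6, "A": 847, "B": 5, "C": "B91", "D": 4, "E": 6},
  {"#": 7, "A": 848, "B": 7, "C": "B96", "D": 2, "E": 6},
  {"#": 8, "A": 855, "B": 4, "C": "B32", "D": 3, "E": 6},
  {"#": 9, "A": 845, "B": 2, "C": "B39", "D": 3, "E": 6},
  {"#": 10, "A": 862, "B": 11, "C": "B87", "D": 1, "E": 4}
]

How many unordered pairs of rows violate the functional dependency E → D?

9

E=4: all 4 rows agree on D — 0 pairs.
E=6: violating pairs (3,6), (3,7), (4,6), (4,7), (6,7), (6,8), (6,9), (7,8), (7,9) — 9 pairs.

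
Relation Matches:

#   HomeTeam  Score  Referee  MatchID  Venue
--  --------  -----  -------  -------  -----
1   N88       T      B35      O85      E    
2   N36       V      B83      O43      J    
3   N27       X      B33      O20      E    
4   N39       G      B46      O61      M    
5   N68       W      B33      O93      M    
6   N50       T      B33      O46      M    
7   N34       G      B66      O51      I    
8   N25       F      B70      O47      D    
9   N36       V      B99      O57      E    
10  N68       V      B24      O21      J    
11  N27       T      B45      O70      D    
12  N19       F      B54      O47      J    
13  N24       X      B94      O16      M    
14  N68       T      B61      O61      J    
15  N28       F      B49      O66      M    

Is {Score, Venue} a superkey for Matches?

Rows 2 and 10 have the same {Score, Venue} value (Score=V, Venue=J) but are distinct tuples, so {Score, Venue} does not determine every attribute — not a superkey.

No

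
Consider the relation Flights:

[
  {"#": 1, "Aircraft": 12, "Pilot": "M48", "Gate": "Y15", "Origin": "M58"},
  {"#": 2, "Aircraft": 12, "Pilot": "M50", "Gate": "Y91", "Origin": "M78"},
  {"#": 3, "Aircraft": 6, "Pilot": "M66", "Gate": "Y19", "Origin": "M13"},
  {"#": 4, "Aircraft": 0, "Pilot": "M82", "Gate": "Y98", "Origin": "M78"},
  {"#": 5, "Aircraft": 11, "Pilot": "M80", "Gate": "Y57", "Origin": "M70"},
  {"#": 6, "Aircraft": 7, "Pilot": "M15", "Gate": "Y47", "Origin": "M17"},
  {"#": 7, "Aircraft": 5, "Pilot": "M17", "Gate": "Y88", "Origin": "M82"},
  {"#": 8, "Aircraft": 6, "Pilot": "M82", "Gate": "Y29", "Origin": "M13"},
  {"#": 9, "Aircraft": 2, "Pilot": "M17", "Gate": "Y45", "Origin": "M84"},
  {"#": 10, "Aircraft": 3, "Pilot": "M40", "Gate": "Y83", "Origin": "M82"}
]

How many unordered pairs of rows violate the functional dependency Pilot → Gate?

Pilot=M82: violating pairs (4,8) — 1 pair.
Pilot=M17: violating pairs (7,9) — 1 pair.

2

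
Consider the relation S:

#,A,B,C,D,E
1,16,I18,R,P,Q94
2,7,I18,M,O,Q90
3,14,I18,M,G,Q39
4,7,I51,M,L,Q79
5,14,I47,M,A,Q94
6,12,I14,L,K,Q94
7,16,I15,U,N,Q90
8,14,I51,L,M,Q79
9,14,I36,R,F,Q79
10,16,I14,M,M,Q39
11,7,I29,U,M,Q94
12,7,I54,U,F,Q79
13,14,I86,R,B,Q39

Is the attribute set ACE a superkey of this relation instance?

All 13 rows have distinct ACE values, so ACE → (all attributes) holds and ACE is a superkey.

Yes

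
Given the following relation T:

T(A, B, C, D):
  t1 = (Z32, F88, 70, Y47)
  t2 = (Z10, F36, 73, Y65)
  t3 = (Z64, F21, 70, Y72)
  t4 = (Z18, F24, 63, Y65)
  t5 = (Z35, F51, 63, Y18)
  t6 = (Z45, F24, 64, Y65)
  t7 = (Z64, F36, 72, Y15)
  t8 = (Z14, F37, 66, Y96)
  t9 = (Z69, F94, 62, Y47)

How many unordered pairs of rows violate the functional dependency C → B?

2

C=70: violating pairs (1,3) — 1 pair.
C=63: violating pairs (4,5) — 1 pair.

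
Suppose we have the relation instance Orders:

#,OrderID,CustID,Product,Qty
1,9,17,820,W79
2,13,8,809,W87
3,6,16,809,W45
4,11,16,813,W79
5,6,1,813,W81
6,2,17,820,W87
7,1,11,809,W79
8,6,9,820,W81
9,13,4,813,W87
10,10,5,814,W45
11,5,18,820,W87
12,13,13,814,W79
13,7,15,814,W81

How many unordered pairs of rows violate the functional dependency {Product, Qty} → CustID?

1

(Product=820, Qty=W87): violating pairs (6,11) — 1 pair.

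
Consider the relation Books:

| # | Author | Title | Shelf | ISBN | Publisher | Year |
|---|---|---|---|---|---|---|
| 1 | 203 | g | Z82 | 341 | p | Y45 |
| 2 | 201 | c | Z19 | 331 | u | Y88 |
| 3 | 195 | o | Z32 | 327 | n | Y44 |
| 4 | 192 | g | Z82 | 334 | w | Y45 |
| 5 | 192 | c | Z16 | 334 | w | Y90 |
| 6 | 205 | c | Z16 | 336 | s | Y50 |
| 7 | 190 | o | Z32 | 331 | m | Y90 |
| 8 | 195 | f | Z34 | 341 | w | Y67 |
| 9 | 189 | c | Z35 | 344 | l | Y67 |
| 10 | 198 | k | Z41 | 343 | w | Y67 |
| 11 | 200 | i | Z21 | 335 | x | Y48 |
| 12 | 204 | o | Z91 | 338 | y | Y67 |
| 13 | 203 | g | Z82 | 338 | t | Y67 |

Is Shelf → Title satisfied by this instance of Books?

Yes

Shelf=Z82: rows 1, 4, 13 → Title = g, g, g ✓
Shelf=Z19: row 2 → Title = c ✓
Shelf=Z32: rows 3, 7 → Title = o, o ✓
Shelf=Z16: rows 5, 6 → Title = c, c ✓
Shelf=Z34: row 8 → Title = f ✓
Shelf=Z35: row 9 → Title = c ✓
Shelf=Z41: row 10 → Title = k ✓
Shelf=Z21: row 11 → Title = i ✓
Shelf=Z91: row 12 → Title = o ✓
Every Shelf value is associated with a single Title value, so Shelf → Title holds.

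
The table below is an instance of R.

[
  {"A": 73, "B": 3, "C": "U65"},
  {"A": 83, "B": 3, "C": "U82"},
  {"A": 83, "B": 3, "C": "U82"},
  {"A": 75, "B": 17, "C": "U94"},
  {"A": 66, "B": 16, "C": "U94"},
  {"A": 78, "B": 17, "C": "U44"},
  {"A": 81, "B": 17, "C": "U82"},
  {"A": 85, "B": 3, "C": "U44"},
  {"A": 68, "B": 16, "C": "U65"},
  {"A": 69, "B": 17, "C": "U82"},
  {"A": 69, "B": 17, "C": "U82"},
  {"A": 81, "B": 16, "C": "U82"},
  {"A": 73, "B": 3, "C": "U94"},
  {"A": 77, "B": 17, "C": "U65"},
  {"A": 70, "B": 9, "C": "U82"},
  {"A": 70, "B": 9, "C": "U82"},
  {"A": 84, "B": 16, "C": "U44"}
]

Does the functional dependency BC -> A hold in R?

No

(B=3, C=U65): 1 row → A = 73 ✓
(B=3, C=U82): 2 rows → A = 83, 83 ✓
(B=17, C=U94): 1 row → A = 75 ✓
(B=16, C=U94): 1 row → A = 66 ✓
(B=17, C=U44): 1 row → A = 78 ✓
(B=17, C=U82): 3 rows → A takes values {81, 69} — violation
(B=3, C=U44): 1 row → A = 85 ✓
(B=16, C=U65): 1 row → A = 68 ✓
(B=16, C=U82): 1 row → A = 81 ✓
(B=3, C=U94): 1 row → A = 73 ✓
(B=17, C=U65): 1 row → A = 77 ✓
(B=9, C=U82): 2 rows → A = 70, 70 ✓
(B=16, C=U44): 1 row → A = 84 ✓
Two rows agree on BC but differ on A, so BC -> A does not hold.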